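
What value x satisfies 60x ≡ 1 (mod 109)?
20

gcd(60, 109) = 1, so the inverse exists.
Extended Euclidean algorithm on (109, 60):
109 = 1 × 60 + 49  ⟹  49 = (1)·109 + (-1)·60
60 = 1 × 49 + 11  ⟹  11 = (-1)·109 + (2)·60
49 = 4 × 11 + 5  ⟹  5 = (5)·109 + (-9)·60
11 = 2 × 5 + 1  ⟹  1 = (-11)·109 + (20)·60
So (20)·60 ≡ 1 (mod 109), i.e. 60^(-1) ≡ 20 (mod 109).
Check: 60 × 20 = 1200 ≡ 1 (mod 109)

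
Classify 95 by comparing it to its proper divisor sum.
deficient

Proper divisors of 95: sum = 1 + 5 + 19 = 25
Since 25 < 95, 95 is deficient.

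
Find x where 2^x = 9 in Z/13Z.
8

Baby-step giant-step with step n = ⌈√13⌉ = 4.
Baby steps 2^j mod 13 (j:value) for j=0..3: 0:1, 1:2, 2:4, 3:8.
Giant-step multiplier: 2^(-4) ≡ 2^(12-4) = 2^8 ≡ 9 (mod 13).
Giant steps γ_i = 9·9^i mod 13: γ_0=9, γ_1=3, γ_2=1 (in table at j=0).
x = i·n + j = 2·4 + 0 = 8.
Check: 2^8 ≡ 9 (mod 13).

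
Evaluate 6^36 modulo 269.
5

Repeated squaring. Binary of 36 = 100100.
6^1 ≡ 6 (mod 269); 6^2 ≡ 36 (mod 269); 6^4 ≡ 220 (mod 269); 6^8 ≡ 249 (mod 269); 6^16 ≡ 131 (mod 269); 6^32 ≡ 214 (mod 269)
6^36 = 6^4 × 6^32 ≡ 5 (mod 269)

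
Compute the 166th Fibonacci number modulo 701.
384

Matrix identity: Q^n = [[F_(n+1), F_n], [F_n, F_(n-1)]] with Q = [[1,1],[1,0]].
n = 166 = 10100110₂. Square-and-multiply, entries mod 701:
Q^1 = [[1,1],[1,0]]
Q^2 = (Q^1)² = [[2,1],[1,1]]
Q^5 = (Q^2)²·Q = [[8,5],[5,3]]
Q^10 = (Q^5)² = [[89,55],[55,34]]
Q^20 = (Q^10)² = [[431,456],[456,676]]
Q^41 = (Q^20)²·Q = [[508,436],[436,72]]
Q^83 = (Q^41)²·Q = [[40,221],[221,520]]
Q^166 = (Q^83)² = [[670,384],[384,286]]
F_166 mod 701 = Q^166[0][1] = 384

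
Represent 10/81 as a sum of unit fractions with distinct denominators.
1/9 + 1/81

Greedy algorithm:
10/81: ceiling(81/10) = 9, use 1/9
1/81: ceiling(81/1) = 81, use 1/81
Result: 10/81 = 1/9 + 1/81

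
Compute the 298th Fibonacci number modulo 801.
568

Matrix identity: Q^n = [[F_(n+1), F_n], [F_n, F_(n-1)]] with Q = [[1,1],[1,0]].
n = 298 = 100101010₂. Square-and-multiply, entries mod 801:
Q^1 = [[1,1],[1,0]]
Q^2 = (Q^1)² = [[2,1],[1,1]]
Q^4 = (Q^2)² = [[5,3],[3,2]]
Q^9 = (Q^4)²·Q = [[55,34],[34,21]]
Q^18 = (Q^9)² = [[176,181],[181,796]]
Q^37 = (Q^18)²·Q = [[170,458],[458,513]]
Q^74 = (Q^37)² = [[767,424],[424,343]]
Q^149 = (Q^74)²·Q = [[359,707],[707,453]]
Q^298 = (Q^149)² = [[746,568],[568,178]]
F_298 mod 801 = Q^298[0][1] = 568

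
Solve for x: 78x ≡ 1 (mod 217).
64

gcd(78, 217) = 1, so the inverse exists.
Extended Euclidean algorithm on (217, 78):
217 = 2 × 78 + 61  ⟹  61 = (1)·217 + (-2)·78
78 = 1 × 61 + 17  ⟹  17 = (-1)·217 + (3)·78
61 = 3 × 17 + 10  ⟹  10 = (4)·217 + (-11)·78
17 = 1 × 10 + 7  ⟹  7 = (-5)·217 + (14)·78
10 = 1 × 7 + 3  ⟹  3 = (9)·217 + (-25)·78
7 = 2 × 3 + 1  ⟹  1 = (-23)·217 + (64)·78
So (64)·78 ≡ 1 (mod 217), i.e. 78^(-1) ≡ 64 (mod 217).
Check: 78 × 64 = 4992 ≡ 1 (mod 217)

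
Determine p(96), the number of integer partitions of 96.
118114304

p(n) counts ways to write n as a sum of positive integers (order ignored).
Euler's pentagonal recurrence: p(k) = p(k-1) + p(k-2) - p(k-5) - p(k-7) + p(k-12) + p(k-15) - ... (offsets j(3j∓1)/2, signs ++--, p(0)=1, p(<0)=0).
DP table for k = 0..95: p(0)=1, p(1)=1, p(2)=2, p(3)=3, p(4)=5, p(5)=7, p(6)=11, p(7)=15, p(8)=22, p(9)=30, p(10)=42, p(11)=56, p(12)=77, p(13)=101, p(14)=135, p(15)=176, p(16)=231, p(17)=297, p(18)=385, p(19)=490, p(20)=627, p(21)=792, p(22)=1002, p(23)=1255, p(24)=1575, p(25)=1958, p(26)=2436, p(27)=3010, p(28)=3718, p(29)=4565, p(30)=5604, p(31)=6842, p(32)=8349, p(33)=10143, p(34)=12310, p(35)=14883, p(36)=17977, p(37)=21637, p(38)=26015, p(39)=31185, p(40)=37338, p(41)=44583, p(42)=53174, p(43)=63261, p(44)=75175, p(45)=89134, p(46)=105558, p(47)=124754, p(48)=147273, p(49)=173525, p(50)=204226, p(51)=239943, p(52)=281589, p(53)=329931, p(54)=386155, p(55)=451276, p(56)=526823, p(57)=614154, p(58)=715220, p(59)=831820, p(60)=966467, p(61)=1121505, p(62)=1300156, p(63)=1505499, p(64)=1741630, p(65)=2012558, p(66)=2323520, p(67)=2679689, p(68)=3087735, p(69)=3554345, p(70)=4087968, p(71)=4697205, p(72)=5392783, p(73)=6185689, p(74)=7089500, p(75)=8118264, p(76)=9289091, p(77)=10619863, p(78)=12132164, p(79)=13848650, p(80)=15796476, p(81)=18004327, p(82)=20506255, p(83)=23338469, p(84)=26543660, p(85)=30167357, p(86)=34262962, p(87)=38887673, p(88)=44108109, p(89)=49995925, p(90)=56634173, p(91)=64112359, p(92)=72533807, p(93)=82010177, p(94)=92669720, p(95)=104651419.
Final step: p(96) = p(95) + p(94) - p(91) - p(89) + p(84) + p(81) - p(74) - p(70) + p(61) + p(56) - p(45) - p(39) + p(26) + p(19) - p(4)
= 104651419 + 92669720 - 64112359 - 49995925 + 26543660 + 18004327 - 7089500 - 4087968 + 1121505 + 526823 - 89134 - 31185 + 2436 + 490 - 5
= 118114304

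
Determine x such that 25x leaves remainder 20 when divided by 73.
x ≡ 30 (mod 73)

gcd(25, 73) = 1, which divides 20, so solutions exist.
Find 25^(-1) mod 73 by the extended Euclidean algorithm:
73 = 2 × 25 + 23  ⟹  23 = (1)·73 + (-2)·25
25 = 1 × 23 + 2  ⟹  2 = (-1)·73 + (3)·25
23 = 11 × 2 + 1  ⟹  1 = (12)·73 + (-35)·25
So (-35)·25 ≡ 1 (mod 73), i.e. 25^(-1) ≡ -35 ≡ 38 (mod 73).
x ≡ 38 × 20 = 760 ≡ 30 (mod 73).
Check: 25 × 30 = 750 ≡ 20 (mod 73).
Unique solution: x ≡ 30 (mod 73)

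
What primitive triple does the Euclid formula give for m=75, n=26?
(4949, 3900, 6301)

Euclid's formula: a = m² - n², b = 2mn, c = m² + n²
m = 75, n = 26
a = 75² - 26² = 5625 - 676 = 4949
b = 2 × 75 × 26 = 3900
c = 75² + 26² = 5625 + 676 = 6301
Verification: 4949² + 3900² = 24492601 + 15210000 = 39702601 = 6301² ✓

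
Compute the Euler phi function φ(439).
438

439 = 439
φ(n) = n × ∏(1 - 1/p) for each prime p dividing n
φ(439) = 439 × (1 - 1/439) = 438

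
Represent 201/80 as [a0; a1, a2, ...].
[2; 1, 1, 19, 2]

Euclidean algorithm steps:
201 = 2 × 80 + 41
80 = 1 × 41 + 39
41 = 1 × 39 + 2
39 = 19 × 2 + 1
2 = 2 × 1 + 0
Continued fraction: [2; 1, 1, 19, 2]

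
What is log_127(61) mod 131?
104

Baby-step giant-step with step n = ⌈√131⌉ = 12.
Baby steps 127^j mod 131 (j:value) for j=0..11: 0:1, 1:127, 2:16, 3:67, 4:125, 5:24, 6:35, 7:122, 8:36, 9:118, 10:52, 11:54.
Giant-step multiplier: 127^(-12) ≡ 127^(130-12) = 127^118 ≡ 94 (mod 131).
Giant steps γ_i = 61·94^i mod 131: γ_0=61, γ_1=101, γ_2=62, γ_3=64, γ_4=121, γ_5=108, γ_6=65, γ_7=84, γ_8=36 (in table at j=8).
x = i·n + j = 8·12 + 8 = 104.
Check: 127^104 ≡ 61 (mod 131).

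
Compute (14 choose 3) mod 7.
0

Using Lucas' theorem:
Write n=14 and k=3 in base 7:
n in base 7: [2, 0]
k in base 7: [0, 3]
C(14,3) mod 7 = ∏ C(n_i, k_i) mod 7
Digit binomials (mod 7): C(2,0) = 1; C(0,3) = 0 (k_i > n_i)
Product: 1 × 0 = 0 ≡ 0 (mod 7)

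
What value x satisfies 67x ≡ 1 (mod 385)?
23

gcd(67, 385) = 1, so the inverse exists.
Extended Euclidean algorithm on (385, 67):
385 = 5 × 67 + 50  ⟹  50 = (1)·385 + (-5)·67
67 = 1 × 50 + 17  ⟹  17 = (-1)·385 + (6)·67
50 = 2 × 17 + 16  ⟹  16 = (3)·385 + (-17)·67
17 = 1 × 16 + 1  ⟹  1 = (-4)·385 + (23)·67
So (23)·67 ≡ 1 (mod 385), i.e. 67^(-1) ≡ 23 (mod 385).
Check: 67 × 23 = 1541 ≡ 1 (mod 385)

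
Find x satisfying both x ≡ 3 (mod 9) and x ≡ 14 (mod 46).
336

Using Chinese Remainder Theorem:
M = 9 × 46 = 414
M1 = 46, M2 = 9
y1 = 46^(-1) mod 9 = 1
y2 = 9^(-1) mod 46 = 41
x = (3×46×1 + 14×9×41) mod 414 = 336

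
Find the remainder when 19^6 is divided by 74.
11

Repeated squaring. Binary of 6 = 110.
19^1 ≡ 19 (mod 74); 19^2 ≡ 65 (mod 74); 19^4 ≡ 7 (mod 74)
19^6 = 19^2 × 19^4 ≡ 11 (mod 74)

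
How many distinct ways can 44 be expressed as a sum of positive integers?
75175

p(n) counts ways to write n as a sum of positive integers (order ignored).
Euler's pentagonal recurrence: p(k) = p(k-1) + p(k-2) - p(k-5) - p(k-7) + p(k-12) + p(k-15) - ... (offsets j(3j∓1)/2, signs ++--, p(0)=1, p(<0)=0).
DP table for k = 0..43: p(0)=1, p(1)=1, p(2)=2, p(3)=3, p(4)=5, p(5)=7, p(6)=11, p(7)=15, p(8)=22, p(9)=30, p(10)=42, p(11)=56, p(12)=77, p(13)=101, p(14)=135, p(15)=176, p(16)=231, p(17)=297, p(18)=385, p(19)=490, p(20)=627, p(21)=792, p(22)=1002, p(23)=1255, p(24)=1575, p(25)=1958, p(26)=2436, p(27)=3010, p(28)=3718, p(29)=4565, p(30)=5604, p(31)=6842, p(32)=8349, p(33)=10143, p(34)=12310, p(35)=14883, p(36)=17977, p(37)=21637, p(38)=26015, p(39)=31185, p(40)=37338, p(41)=44583, p(42)=53174, p(43)=63261.
Final step: p(44) = p(43) + p(42) - p(39) - p(37) + p(32) + p(29) - p(22) - p(18) + p(9) + p(4)
= 63261 + 53174 - 31185 - 21637 + 8349 + 4565 - 1002 - 385 + 30 + 5
= 75175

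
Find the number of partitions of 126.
3519222692

p(n) counts ways to write n as a sum of positive integers (order ignored).
Euler's pentagonal recurrence: p(k) = p(k-1) + p(k-2) - p(k-5) - p(k-7) + p(k-12) + p(k-15) - ... (offsets j(3j∓1)/2, signs ++--, p(0)=1, p(<0)=0).
DP table for k = 0..125: p(0)=1, p(1)=1, p(2)=2, p(3)=3, p(4)=5, p(5)=7, p(6)=11, p(7)=15, p(8)=22, p(9)=30, p(10)=42, p(11)=56, p(12)=77, p(13)=101, p(14)=135, p(15)=176, p(16)=231, p(17)=297, p(18)=385, p(19)=490, p(20)=627, p(21)=792, p(22)=1002, p(23)=1255, p(24)=1575, p(25)=1958, p(26)=2436, p(27)=3010, p(28)=3718, p(29)=4565, p(30)=5604, p(31)=6842, p(32)=8349, p(33)=10143, p(34)=12310, p(35)=14883, p(36)=17977, p(37)=21637, p(38)=26015, p(39)=31185, p(40)=37338, p(41)=44583, p(42)=53174, p(43)=63261, p(44)=75175, p(45)=89134, p(46)=105558, p(47)=124754, p(48)=147273, p(49)=173525, p(50)=204226, p(51)=239943, p(52)=281589, p(53)=329931, p(54)=386155, p(55)=451276, p(56)=526823, p(57)=614154, p(58)=715220, p(59)=831820, p(60)=966467, p(61)=1121505, p(62)=1300156, p(63)=1505499, p(64)=1741630, p(65)=2012558, p(66)=2323520, p(67)=2679689, p(68)=3087735, p(69)=3554345, p(70)=4087968, p(71)=4697205, p(72)=5392783, p(73)=6185689, p(74)=7089500, p(75)=8118264, p(76)=9289091, p(77)=10619863, p(78)=12132164, p(79)=13848650, p(80)=15796476, p(81)=18004327, p(82)=20506255, p(83)=23338469, p(84)=26543660, p(85)=30167357, p(86)=34262962, p(87)=38887673, p(88)=44108109, p(89)=49995925, p(90)=56634173, p(91)=64112359, p(92)=72533807, p(93)=82010177, p(94)=92669720, p(95)=104651419, p(96)=118114304, p(97)=133230930, p(98)=150198136, p(99)=169229875, p(100)=190569292, p(101)=214481126, p(102)=241265379, p(103)=271248950, p(104)=304801365, p(105)=342325709, p(106)=384276336, p(107)=431149389, p(108)=483502844, p(109)=541946240, p(110)=607163746, p(111)=679903203, p(112)=761002156, p(113)=851376628, p(114)=952050665, p(115)=1064144451, p(116)=1188908248, p(117)=1327710076, p(118)=1482074143, p(119)=1653668665, p(120)=1844349560, p(121)=2056148051, p(122)=2291320912, p(123)=2552338241, p(124)=2841940500, p(125)=3163127352.
Final step: p(126) = p(125) + p(124) - p(121) - p(119) + p(114) + p(111) - p(104) - p(100) + p(91) + p(86) - p(75) - p(69) + p(56) + p(49) - p(34) - p(26) + p(9) + p(0)
= 3163127352 + 2841940500 - 2056148051 - 1653668665 + 952050665 + 679903203 - 304801365 - 190569292 + 64112359 + 34262962 - 8118264 - 3554345 + 526823 + 173525 - 12310 - 2436 + 30 + 1
= 3519222692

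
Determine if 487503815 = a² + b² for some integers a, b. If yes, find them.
Not possible

Factorization: 487503815 = 5 × 17 × 179^3
By Fermat: n is sum of two squares iff every prime p ≡ 3 (mod 4) appears to even power.
Prime(s) ≡ 3 (mod 4) with odd exponent: [(179, 3)]
Therefore 487503815 cannot be expressed as a² + b².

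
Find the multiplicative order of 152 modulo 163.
81

163 is prime, so ord(152) divides φ(163) = 162.
Divisors of 162: 1, 2, 3, 6, 9, 18, 27, 54, 81, 162.
Repeated squaring: 152^1 ≡ 152, 152^2 ≡ 121, 152^4 ≡ 134, 152^8 ≡ 26, 152^16 ≡ 24, 152^32 ≡ 87, 152^64 ≡ 71, 152^128 ≡ 151 (mod 163).
Test 152^d mod 163 for each divisor d in increasing order:
152^1 ≡ 152
152^2 ≡ 121
152^3 = 152^2·152^1 ≡ 136
152^6 = 152^4·152^2 ≡ 77
152^9 = 152^8·152^1 ≡ 40
152^18 = 152^16·152^2 ≡ 133
152^27 = 152^16·152^8·152^2·152^1 ≡ 104
152^54 = 152^32·152^16·152^4·152^2 ≡ 58
152^81 = 152^64·152^16·152^1 ≡ 1  ← first divisor giving 1
The order is 81.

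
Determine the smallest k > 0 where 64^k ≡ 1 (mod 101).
50

101 is prime, so ord(64) divides φ(101) = 100.
Divisors of 100: 1, 2, 4, 5, 10, 20, 25, 50, 100.
Repeated squaring: 64^1 ≡ 64, 64^2 ≡ 56, 64^4 ≡ 5, 64^8 ≡ 25, 64^16 ≡ 19, 64^32 ≡ 58, 64^64 ≡ 31 (mod 101).
Test 64^d mod 101 for each divisor d in increasing order:
64^1 ≡ 64
64^2 ≡ 56
64^4 ≡ 5
64^5 = 64^4·64^1 ≡ 17
64^10 = 64^8·64^2 ≡ 87
64^20 = 64^16·64^4 ≡ 95
64^25 = 64^16·64^8·64^1 ≡ 100
64^50 = 64^32·64^16·64^2 ≡ 1  ← first divisor giving 1
The order is 50.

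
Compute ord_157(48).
78

157 is prime, so ord(48) divides φ(157) = 156.
Divisors of 156: 1, 2, 3, 4, 6, 12, 13, 26, 39, 52, 78, 156.
Repeated squaring: 48^1 ≡ 48, 48^2 ≡ 106, 48^4 ≡ 89, 48^8 ≡ 71, 48^16 ≡ 17, 48^32 ≡ 132, 48^64 ≡ 154, 48^128 ≡ 9 (mod 157).
Test 48^d mod 157 for each divisor d in increasing order:
48^1 ≡ 48
48^2 ≡ 106
48^3 = 48^2·48^1 ≡ 64
48^4 ≡ 89
48^6 = 48^4·48^2 ≡ 14
48^12 = 48^8·48^4 ≡ 39
48^13 = 48^8·48^4·48^1 ≡ 145
48^26 = 48^16·48^8·48^2 ≡ 144
48^39 = 48^32·48^4·48^2·48^1 ≡ 156
48^52 = 48^32·48^16·48^4 ≡ 12
48^78 = 48^64·48^8·48^4·48^2 ≡ 1  ← first divisor giving 1
The order is 78.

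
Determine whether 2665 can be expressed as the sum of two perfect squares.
8² + 51² (a=8, b=51)

Factorization: 2665 = 5 × 13 × 41
By Fermat: n is sum of two squares iff every prime p ≡ 3 (mod 4) appears to even power.
All primes ≡ 3 (mod 4) appear to even power.
Search a = 0, 1, 2, … for 2665 - a² a perfect square: first hit at a = 8: 2665 - 64 = 2601 = 51².
2665 = 8² + 51² = 64 + 2601 ✓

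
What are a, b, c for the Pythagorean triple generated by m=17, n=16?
(33, 544, 545)

Euclid's formula: a = m² - n², b = 2mn, c = m² + n²
m = 17, n = 16
a = 17² - 16² = 289 - 256 = 33
b = 2 × 17 × 16 = 544
c = 17² + 16² = 289 + 256 = 545
Verification: 33² + 544² = 1089 + 295936 = 297025 = 545² ✓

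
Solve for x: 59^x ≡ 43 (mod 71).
16

Baby-step giant-step with step n = ⌈√71⌉ = 9.
Baby steps 59^j mod 71 (j:value) for j=0..8: 0:1, 1:59, 2:2, 3:47, 4:4, 5:23, 6:8, 7:46, 8:16.
Giant-step multiplier: 59^(-9) ≡ 59^(70-9) = 59^61 ≡ 44 (mod 71).
Giant steps γ_i = 43·44^i mod 71: γ_0=43, γ_1=46 (in table at j=7).
x = i·n + j = 1·9 + 7 = 16.
Check: 59^16 ≡ 43 (mod 71).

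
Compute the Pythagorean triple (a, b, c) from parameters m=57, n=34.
(2093, 3876, 4405)

Euclid's formula: a = m² - n², b = 2mn, c = m² + n²
m = 57, n = 34
a = 57² - 34² = 3249 - 1156 = 2093
b = 2 × 57 × 34 = 3876
c = 57² + 34² = 3249 + 1156 = 4405
Verification: 2093² + 3876² = 4380649 + 15023376 = 19404025 = 4405² ✓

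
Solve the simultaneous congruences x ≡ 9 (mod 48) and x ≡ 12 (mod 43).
1689

Using Chinese Remainder Theorem:
M = 48 × 43 = 2064
M1 = 43, M2 = 48
y1 = 43^(-1) mod 48 = 19
y2 = 48^(-1) mod 43 = 26
x = (9×43×19 + 12×48×26) mod 2064 = 1689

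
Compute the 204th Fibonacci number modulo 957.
630

Matrix identity: Q^n = [[F_(n+1), F_n], [F_n, F_(n-1)]] with Q = [[1,1],[1,0]].
n = 204 = 11001100₂. Square-and-multiply, entries mod 957:
Q^1 = [[1,1],[1,0]]
Q^3 = (Q^1)²·Q = [[3,2],[2,1]]
Q^6 = (Q^3)² = [[13,8],[8,5]]
Q^12 = (Q^6)² = [[233,144],[144,89]]
Q^25 = (Q^12)²·Q = [[811,379],[379,432]]
Q^51 = (Q^25)²·Q = [[606,353],[353,253]]
Q^102 = (Q^51)² = [[904,815],[815,89]]
Q^204 = (Q^102)² = [[5,630],[630,332]]
F_204 mod 957 = Q^204[0][1] = 630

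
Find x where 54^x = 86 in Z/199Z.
158

Baby-step giant-step with step n = ⌈√199⌉ = 15.
Baby steps 54^j mod 199 (j:value) for j=0..14: 0:1, 1:54, 2:130, 3:55, 4:184, 5:185, 6:40, 7:170, 8:26, 9:11, 10:196, 11:37, 12:8, 13:34, 14:45.
Giant-step multiplier: 54^(-15) ≡ 54^(198-15) = 54^183 ≡ 109 (mod 199).
Giant steps γ_i = 86·109^i mod 199: γ_0=86, γ_1=21, γ_2=100, γ_3=154, γ_4=70, γ_5=68, γ_6=49, γ_7=167, γ_8=94, γ_9=97, γ_10=26 (in table at j=8).
x = i·n + j = 10·15 + 8 = 158.
Check: 54^158 ≡ 86 (mod 199).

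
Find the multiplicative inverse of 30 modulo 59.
2

gcd(30, 59) = 1, so the inverse exists.
Extended Euclidean algorithm on (59, 30):
59 = 1 × 30 + 29  ⟹  29 = (1)·59 + (-1)·30
30 = 1 × 29 + 1  ⟹  1 = (-1)·59 + (2)·30
So (2)·30 ≡ 1 (mod 59), i.e. 30^(-1) ≡ 2 (mod 59).
Check: 30 × 2 = 60 ≡ 1 (mod 59)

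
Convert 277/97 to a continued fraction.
[2; 1, 5, 1, 13]

Euclidean algorithm steps:
277 = 2 × 97 + 83
97 = 1 × 83 + 14
83 = 5 × 14 + 13
14 = 1 × 13 + 1
13 = 13 × 1 + 0
Continued fraction: [2; 1, 5, 1, 13]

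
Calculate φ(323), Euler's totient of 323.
288

323 = 17 × 19
φ(n) = n × ∏(1 - 1/p) for each prime p dividing n
φ(323) = 323 × (1 - 1/17) × (1 - 1/19) = 288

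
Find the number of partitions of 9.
30

p(n) counts ways to write n as a sum of positive integers (order ignored).
Examples: 9; 8 + 1; 7 + 2; 7 + 1 + 1; 6 + 3; ... (30 total)
p(9) = 30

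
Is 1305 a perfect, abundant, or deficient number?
deficient

Proper divisors of 1305: sum = 1 + 3 + 5 + 9 + 15 + 29 + 45 + 87 + 145 + 261 + 435 = 1035
Since 1035 < 1305, 1305 is deficient.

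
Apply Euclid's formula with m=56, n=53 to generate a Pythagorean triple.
(327, 5936, 5945)

Euclid's formula: a = m² - n², b = 2mn, c = m² + n²
m = 56, n = 53
a = 56² - 53² = 3136 - 2809 = 327
b = 2 × 56 × 53 = 5936
c = 56² + 53² = 3136 + 2809 = 5945
Verification: 327² + 5936² = 106929 + 35236096 = 35343025 = 5945² ✓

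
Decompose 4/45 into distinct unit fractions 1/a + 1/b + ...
1/12 + 1/180

Greedy algorithm:
4/45: ceiling(45/4) = 12, use 1/12
1/180: ceiling(180/1) = 180, use 1/180
Result: 4/45 = 1/12 + 1/180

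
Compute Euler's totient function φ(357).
192

357 = 3 × 7 × 17
φ(n) = n × ∏(1 - 1/p) for each prime p dividing n
φ(357) = 357 × (1 - 1/3) × (1 - 1/7) × (1 - 1/17) = 192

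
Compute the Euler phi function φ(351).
216

351 = 3^3 × 13
φ(n) = n × ∏(1 - 1/p) for each prime p dividing n
φ(351) = 351 × (1 - 1/3) × (1 - 1/13) = 216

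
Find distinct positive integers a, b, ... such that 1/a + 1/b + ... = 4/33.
1/9 + 1/99

Greedy algorithm:
4/33: ceiling(33/4) = 9, use 1/9
1/99: ceiling(99/1) = 99, use 1/99
Result: 4/33 = 1/9 + 1/99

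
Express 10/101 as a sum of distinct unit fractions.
1/11 + 1/124 + 1/27553 + 1/3795811492

Greedy algorithm:
10/101: ceiling(101/10) = 11, use 1/11
9/1111: ceiling(1111/9) = 124, use 1/124
5/137764: ceiling(137764/5) = 27553, use 1/27553
1/3795811492: ceiling(3795811492/1) = 3795811492, use 1/3795811492
Result: 10/101 = 1/11 + 1/124 + 1/27553 + 1/3795811492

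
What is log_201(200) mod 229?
53

Baby-step giant-step with step n = ⌈√229⌉ = 16.
Baby steps 201^j mod 229 (j:value) for j=0..15: 0:1, 1:201, 2:97, 3:32, 4:20, 5:127, 6:108, 7:182, 8:171, 9:21, 10:99, 11:205, 12:214, 13:191, 14:148, 15:207.
Giant-step multiplier: 201^(-16) ≡ 201^(228-16) = 201^212 ≡ 129 (mod 229).
Giant steps γ_i = 200·129^i mod 229: γ_0=200, γ_1=152, γ_2=143, γ_3=127 (in table at j=5).
x = i·n + j = 3·16 + 5 = 53.
Check: 201^53 ≡ 200 (mod 229).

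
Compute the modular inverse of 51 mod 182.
25

gcd(51, 182) = 1, so the inverse exists.
Extended Euclidean algorithm on (182, 51):
182 = 3 × 51 + 29  ⟹  29 = (1)·182 + (-3)·51
51 = 1 × 29 + 22  ⟹  22 = (-1)·182 + (4)·51
29 = 1 × 22 + 7  ⟹  7 = (2)·182 + (-7)·51
22 = 3 × 7 + 1  ⟹  1 = (-7)·182 + (25)·51
So (25)·51 ≡ 1 (mod 182), i.e. 51^(-1) ≡ 25 (mod 182).
Check: 51 × 25 = 1275 ≡ 1 (mod 182)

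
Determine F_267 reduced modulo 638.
552

Matrix identity: Q^n = [[F_(n+1), F_n], [F_n, F_(n-1)]] with Q = [[1,1],[1,0]].
n = 267 = 100001011₂. Square-and-multiply, entries mod 638:
Q^1 = [[1,1],[1,0]]
Q^2 = (Q^1)² = [[2,1],[1,1]]
Q^4 = (Q^2)² = [[5,3],[3,2]]
Q^8 = (Q^4)² = [[34,21],[21,13]]
Q^16 = (Q^8)² = [[321,349],[349,610]]
Q^33 = (Q^16)²·Q = [[443,266],[266,177]]
Q^66 = (Q^33)² = [[321,316],[316,5]]
Q^133 = (Q^66)²·Q = [[311,13],[13,298]]
Q^267 = (Q^133)²·Q = [[175,552],[552,261]]
F_267 mod 638 = Q^267[0][1] = 552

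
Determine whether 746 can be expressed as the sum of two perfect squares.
11² + 25² (a=11, b=25)

Factorization: 746 = 2 × 373
By Fermat: n is sum of two squares iff every prime p ≡ 3 (mod 4) appears to even power.
All primes ≡ 3 (mod 4) appear to even power.
Search a = 0, 1, 2, … for 746 - a² a perfect square: first hit at a = 11: 746 - 121 = 625 = 25².
746 = 11² + 25² = 121 + 625 ✓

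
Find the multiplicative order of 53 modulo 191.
190

191 is prime, so ord(53) divides φ(191) = 190.
Divisors of 190: 1, 2, 5, 10, 19, 38, 95, 190.
Repeated squaring: 53^1 ≡ 53, 53^2 ≡ 135, 53^4 ≡ 80, 53^8 ≡ 97, 53^16 ≡ 50, 53^32 ≡ 17, 53^64 ≡ 98, 53^128 ≡ 54 (mod 191).
Test 53^d mod 191 for each divisor d in increasing order:
53^1 ≡ 53
53^2 ≡ 135
53^5 = 53^4·53^1 ≡ 38
53^10 = 53^8·53^2 ≡ 107
53^19 = 53^16·53^2·53^1 ≡ 7
53^38 = 53^32·53^4·53^2 ≡ 49
53^95 = 53^64·53^16·53^8·53^4·53^2·53^1 ≡ 190
53^190 = 53^128·53^32·53^16·53^8·53^4·53^2 ≡ 1  ← first divisor giving 1
The order is 190.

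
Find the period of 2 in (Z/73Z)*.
9

73 is prime, so ord(2) divides φ(73) = 72.
Divisors of 72: 1, 2, 3, 4, 6, 8, 9, 12, 18, 24, 36, 72.
Repeated squaring: 2^1 ≡ 2, 2^2 ≡ 4, 2^4 ≡ 16, 2^8 ≡ 37, 2^16 ≡ 55, 2^32 ≡ 32, 2^64 ≡ 2 (mod 73).
Test 2^d mod 73 for each divisor d in increasing order:
2^1 ≡ 2
2^2 ≡ 4
2^3 = 2^2·2^1 ≡ 8
2^4 ≡ 16
2^6 = 2^4·2^2 ≡ 64
2^8 ≡ 37
2^9 = 2^8·2^1 ≡ 1  ← first divisor giving 1
The order is 9.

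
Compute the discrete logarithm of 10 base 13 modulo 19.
7

Baby-step giant-step with step n = ⌈√19⌉ = 5.
Baby steps 13^j mod 19 (j:value) for j=0..4: 0:1, 1:13, 2:17, 3:12, 4:4.
Giant-step multiplier: 13^(-5) ≡ 13^(18-5) = 13^13 ≡ 15 (mod 19).
Giant steps γ_i = 10·15^i mod 19: γ_0=10, γ_1=17 (in table at j=2).
x = i·n + j = 1·5 + 2 = 7.
Check: 13^7 ≡ 10 (mod 19).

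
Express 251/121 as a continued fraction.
[2; 13, 2, 4]

Euclidean algorithm steps:
251 = 2 × 121 + 9
121 = 13 × 9 + 4
9 = 2 × 4 + 1
4 = 4 × 1 + 0
Continued fraction: [2; 13, 2, 4]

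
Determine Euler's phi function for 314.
156

314 = 2 × 157
φ(n) = n × ∏(1 - 1/p) for each prime p dividing n
φ(314) = 314 × (1 - 1/2) × (1 - 1/157) = 156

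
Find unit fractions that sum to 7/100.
1/15 + 1/300

Greedy algorithm:
7/100: ceiling(100/7) = 15, use 1/15
1/300: ceiling(300/1) = 300, use 1/300
Result: 7/100 = 1/15 + 1/300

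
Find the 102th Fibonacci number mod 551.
467

Matrix identity: Q^n = [[F_(n+1), F_n], [F_n, F_(n-1)]] with Q = [[1,1],[1,0]].
n = 102 = 1100110₂. Square-and-multiply, entries mod 551:
Q^1 = [[1,1],[1,0]]
Q^3 = (Q^1)²·Q = [[3,2],[2,1]]
Q^6 = (Q^3)² = [[13,8],[8,5]]
Q^12 = (Q^6)² = [[233,144],[144,89]]
Q^25 = (Q^12)²·Q = [[173,89],[89,84]]
Q^51 = (Q^25)²·Q = [[113,382],[382,282]]
Q^102 = (Q^51)² = [[5,467],[467,89]]
F_102 mod 551 = Q^102[0][1] = 467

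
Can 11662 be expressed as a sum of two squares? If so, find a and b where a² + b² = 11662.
Not possible

Factorization: 11662 = 2 × 7^3 × 17
By Fermat: n is sum of two squares iff every prime p ≡ 3 (mod 4) appears to even power.
Prime(s) ≡ 3 (mod 4) with odd exponent: [(7, 3)]
Therefore 11662 cannot be expressed as a² + b².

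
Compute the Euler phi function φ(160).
64

160 = 2^5 × 5
φ(n) = n × ∏(1 - 1/p) for each prime p dividing n
φ(160) = 160 × (1 - 1/2) × (1 - 1/5) = 64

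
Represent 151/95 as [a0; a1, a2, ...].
[1; 1, 1, 2, 3, 2, 2]

Euclidean algorithm steps:
151 = 1 × 95 + 56
95 = 1 × 56 + 39
56 = 1 × 39 + 17
39 = 2 × 17 + 5
17 = 3 × 5 + 2
5 = 2 × 2 + 1
2 = 2 × 1 + 0
Continued fraction: [1; 1, 1, 2, 3, 2, 2]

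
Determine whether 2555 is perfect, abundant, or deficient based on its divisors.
deficient

Proper divisors of 2555: sum = 1 + 5 + 7 + 35 + 73 + 365 + 511 = 997
Since 997 < 2555, 2555 is deficient.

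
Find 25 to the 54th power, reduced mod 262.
81

Repeated squaring. Binary of 54 = 110110.
25^1 ≡ 25 (mod 262); 25^2 ≡ 101 (mod 262); 25^4 ≡ 245 (mod 262); 25^8 ≡ 27 (mod 262); 25^16 ≡ 205 (mod 262); 25^32 ≡ 105 (mod 262)
25^54 = 25^2 × 25^4 × 25^16 × 25^32 ≡ 81 (mod 262)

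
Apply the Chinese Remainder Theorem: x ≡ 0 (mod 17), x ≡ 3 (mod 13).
68

Using Chinese Remainder Theorem:
M = 17 × 13 = 221
M1 = 13, M2 = 17
y1 = 13^(-1) mod 17 = 4
y2 = 17^(-1) mod 13 = 10
x = (0×13×4 + 3×17×10) mod 221 = 68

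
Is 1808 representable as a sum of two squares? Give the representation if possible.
28² + 32² (a=28, b=32)

Factorization: 1808 = 2^4 × 113
By Fermat: n is sum of two squares iff every prime p ≡ 3 (mod 4) appears to even power.
All primes ≡ 3 (mod 4) appear to even power.
Search a = 0, 1, 2, … for 1808 - a² a perfect square: first hit at a = 28: 1808 - 784 = 1024 = 32².
1808 = 28² + 32² = 784 + 1024 ✓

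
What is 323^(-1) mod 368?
139

gcd(323, 368) = 1, so the inverse exists.
Extended Euclidean algorithm on (368, 323):
368 = 1 × 323 + 45  ⟹  45 = (1)·368 + (-1)·323
323 = 7 × 45 + 8  ⟹  8 = (-7)·368 + (8)·323
45 = 5 × 8 + 5  ⟹  5 = (36)·368 + (-41)·323
8 = 1 × 5 + 3  ⟹  3 = (-43)·368 + (49)·323
5 = 1 × 3 + 2  ⟹  2 = (79)·368 + (-90)·323
3 = 1 × 2 + 1  ⟹  1 = (-122)·368 + (139)·323
So (139)·323 ≡ 1 (mod 368), i.e. 323^(-1) ≡ 139 (mod 368).
Check: 323 × 139 = 44897 ≡ 1 (mod 368)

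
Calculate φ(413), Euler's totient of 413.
348

413 = 7 × 59
φ(n) = n × ∏(1 - 1/p) for each prime p dividing n
φ(413) = 413 × (1 - 1/7) × (1 - 1/59) = 348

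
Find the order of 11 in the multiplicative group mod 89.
22

89 is prime, so ord(11) divides φ(89) = 88.
Divisors of 88: 1, 2, 4, 8, 11, 22, 44, 88.
Repeated squaring: 11^1 ≡ 11, 11^2 ≡ 32, 11^4 ≡ 45, 11^8 ≡ 67, 11^16 ≡ 39, 11^32 ≡ 8, 11^64 ≡ 64 (mod 89).
Test 11^d mod 89 for each divisor d in increasing order:
11^1 ≡ 11
11^2 ≡ 32
11^4 ≡ 45
11^8 ≡ 67
11^11 = 11^8·11^2·11^1 ≡ 88
11^22 = 11^16·11^4·11^2 ≡ 1  ← first divisor giving 1
The order is 22.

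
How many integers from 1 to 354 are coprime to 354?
116

354 = 2 × 3 × 59
φ(n) = n × ∏(1 - 1/p) for each prime p dividing n
φ(354) = 354 × (1 - 1/2) × (1 - 1/3) × (1 - 1/59) = 116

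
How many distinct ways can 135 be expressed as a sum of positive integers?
9035836076

p(n) counts ways to write n as a sum of positive integers (order ignored).
Euler's pentagonal recurrence: p(k) = p(k-1) + p(k-2) - p(k-5) - p(k-7) + p(k-12) + p(k-15) - ... (offsets j(3j∓1)/2, signs ++--, p(0)=1, p(<0)=0).
DP table for k = 0..134: p(0)=1, p(1)=1, p(2)=2, p(3)=3, p(4)=5, p(5)=7, p(6)=11, p(7)=15, p(8)=22, p(9)=30, p(10)=42, p(11)=56, p(12)=77, p(13)=101, p(14)=135, p(15)=176, p(16)=231, p(17)=297, p(18)=385, p(19)=490, p(20)=627, p(21)=792, p(22)=1002, p(23)=1255, p(24)=1575, p(25)=1958, p(26)=2436, p(27)=3010, p(28)=3718, p(29)=4565, p(30)=5604, p(31)=6842, p(32)=8349, p(33)=10143, p(34)=12310, p(35)=14883, p(36)=17977, p(37)=21637, p(38)=26015, p(39)=31185, p(40)=37338, p(41)=44583, p(42)=53174, p(43)=63261, p(44)=75175, p(45)=89134, p(46)=105558, p(47)=124754, p(48)=147273, p(49)=173525, p(50)=204226, p(51)=239943, p(52)=281589, p(53)=329931, p(54)=386155, p(55)=451276, p(56)=526823, p(57)=614154, p(58)=715220, p(59)=831820, p(60)=966467, p(61)=1121505, p(62)=1300156, p(63)=1505499, p(64)=1741630, p(65)=2012558, p(66)=2323520, p(67)=2679689, p(68)=3087735, p(69)=3554345, p(70)=4087968, p(71)=4697205, p(72)=5392783, p(73)=6185689, p(74)=7089500, p(75)=8118264, p(76)=9289091, p(77)=10619863, p(78)=12132164, p(79)=13848650, p(80)=15796476, p(81)=18004327, p(82)=20506255, p(83)=23338469, p(84)=26543660, p(85)=30167357, p(86)=34262962, p(87)=38887673, p(88)=44108109, p(89)=49995925, p(90)=56634173, p(91)=64112359, p(92)=72533807, p(93)=82010177, p(94)=92669720, p(95)=104651419, p(96)=118114304, p(97)=133230930, p(98)=150198136, p(99)=169229875, p(100)=190569292, p(101)=214481126, p(102)=241265379, p(103)=271248950, p(104)=304801365, p(105)=342325709, p(106)=384276336, p(107)=431149389, p(108)=483502844, p(109)=541946240, p(110)=607163746, p(111)=679903203, p(112)=761002156, p(113)=851376628, p(114)=952050665, p(115)=1064144451, p(116)=1188908248, p(117)=1327710076, p(118)=1482074143, p(119)=1653668665, p(120)=1844349560, p(121)=2056148051, p(122)=2291320912, p(123)=2552338241, p(124)=2841940500, p(125)=3163127352, p(126)=3519222692, p(127)=3913864295, p(128)=4351078600, p(129)=4835271870, p(130)=5371315400, p(131)=5964539504, p(132)=6620830889, p(133)=7346629512, p(134)=8149040695.
Final step: p(135) = p(134) + p(133) - p(130) - p(128) + p(123) + p(120) - p(113) - p(109) + p(100) + p(95) - p(84) - p(78) + p(65) + p(58) - p(43) - p(35) + p(18) + p(9)
= 8149040695 + 7346629512 - 5371315400 - 4351078600 + 2552338241 + 1844349560 - 851376628 - 541946240 + 190569292 + 104651419 - 26543660 - 12132164 + 2012558 + 715220 - 63261 - 14883 + 385 + 30
= 9035836076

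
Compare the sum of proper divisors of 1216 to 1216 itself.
abundant

Proper divisors of 1216: sum = 1 + 2 + 4 + 8 + 16 + 19 + 32 + 38 + 64 + 76 + 152 + 304 + 608 = 1324
Since 1324 > 1216, 1216 is abundant.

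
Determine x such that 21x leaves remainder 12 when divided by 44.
x ≡ 32 (mod 44)

gcd(21, 44) = 1, which divides 12, so solutions exist.
Find 21^(-1) mod 44 by the extended Euclidean algorithm:
44 = 2 × 21 + 2  ⟹  2 = (1)·44 + (-2)·21
21 = 10 × 2 + 1  ⟹  1 = (-10)·44 + (21)·21
So (21)·21 ≡ 1 (mod 44), i.e. 21^(-1) ≡ 21 (mod 44).
x ≡ 21 × 12 = 252 ≡ 32 (mod 44).
Check: 21 × 32 = 672 ≡ 12 (mod 44).
Unique solution: x ≡ 32 (mod 44)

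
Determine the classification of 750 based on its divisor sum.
abundant

Proper divisors of 750: sum = 1 + 2 + 3 + 5 + 6 + 10 + 15 + 25 + 30 + 50 + 75 + 125 + 150 + 250 + 375 = 1122
Since 1122 > 750, 750 is abundant.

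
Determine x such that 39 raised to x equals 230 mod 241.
205

Baby-step giant-step with step n = ⌈√241⌉ = 16.
Baby steps 39^j mod 241 (j:value) for j=0..15: 0:1, 1:39, 2:75, 3:33, 4:82, 5:65, 6:125, 7:55, 8:217, 9:28, 10:128, 11:172, 12:201, 13:127, 14:133, 15:126.
Giant-step multiplier: 39^(-16) ≡ 39^(240-16) = 39^224 ≡ 100 (mod 241).
Giant steps γ_i = 230·100^i mod 241: γ_0=230, γ_1=105, γ_2=137, γ_3=204, γ_4=156, γ_5=176, γ_6=7, γ_7=218, γ_8=110, γ_9=155, γ_10=76, γ_11=129, γ_12=127 (in table at j=13).
x = i·n + j = 12·16 + 13 = 205.
Check: 39^205 ≡ 230 (mod 241).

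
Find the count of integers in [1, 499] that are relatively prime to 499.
498

499 = 499
φ(n) = n × ∏(1 - 1/p) for each prime p dividing n
φ(499) = 499 × (1 - 1/499) = 498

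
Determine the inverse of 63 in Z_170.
27

gcd(63, 170) = 1, so the inverse exists.
Extended Euclidean algorithm on (170, 63):
170 = 2 × 63 + 44  ⟹  44 = (1)·170 + (-2)·63
63 = 1 × 44 + 19  ⟹  19 = (-1)·170 + (3)·63
44 = 2 × 19 + 6  ⟹  6 = (3)·170 + (-8)·63
19 = 3 × 6 + 1  ⟹  1 = (-10)·170 + (27)·63
So (27)·63 ≡ 1 (mod 170), i.e. 63^(-1) ≡ 27 (mod 170).
Check: 63 × 27 = 1701 ≡ 1 (mod 170)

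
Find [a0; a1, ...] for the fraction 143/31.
[4; 1, 1, 1, 1, 2, 2]

Euclidean algorithm steps:
143 = 4 × 31 + 19
31 = 1 × 19 + 12
19 = 1 × 12 + 7
12 = 1 × 7 + 5
7 = 1 × 5 + 2
5 = 2 × 2 + 1
2 = 2 × 1 + 0
Continued fraction: [4; 1, 1, 1, 1, 2, 2]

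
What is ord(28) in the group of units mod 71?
70

71 is prime, so ord(28) divides φ(71) = 70.
Divisors of 70: 1, 2, 5, 7, 10, 14, 35, 70.
Repeated squaring: 28^1 ≡ 28, 28^2 ≡ 3, 28^4 ≡ 9, 28^8 ≡ 10, 28^16 ≡ 29, 28^32 ≡ 60, 28^64 ≡ 50 (mod 71).
Test 28^d mod 71 for each divisor d in increasing order:
28^1 ≡ 28
28^2 ≡ 3
28^5 = 28^4·28^1 ≡ 39
28^7 = 28^4·28^2·28^1 ≡ 46
28^10 = 28^8·28^2 ≡ 30
28^14 = 28^8·28^4·28^2 ≡ 57
28^35 = 28^32·28^2·28^1 ≡ 70
28^70 = 28^64·28^4·28^2 ≡ 1  ← first divisor giving 1
The order is 70.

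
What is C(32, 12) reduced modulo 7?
0

Using Lucas' theorem:
Write n=32 and k=12 in base 7:
n in base 7: [4, 4]
k in base 7: [1, 5]
C(32,12) mod 7 = ∏ C(n_i, k_i) mod 7
Digit binomials (mod 7): C(4,1) = 4; C(4,5) = 0 (k_i > n_i)
Product: 4 × 0 = 0 ≡ 0 (mod 7)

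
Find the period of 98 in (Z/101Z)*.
100

101 is prime, so ord(98) divides φ(101) = 100.
Divisors of 100: 1, 2, 4, 5, 10, 20, 25, 50, 100.
Repeated squaring: 98^1 ≡ 98, 98^2 ≡ 9, 98^4 ≡ 81, 98^8 ≡ 97, 98^16 ≡ 16, 98^32 ≡ 54, 98^64 ≡ 88 (mod 101).
Test 98^d mod 101 for each divisor d in increasing order:
98^1 ≡ 98
98^2 ≡ 9
98^4 ≡ 81
98^5 = 98^4·98^1 ≡ 60
98^10 = 98^8·98^2 ≡ 65
98^20 = 98^16·98^4 ≡ 84
98^25 = 98^16·98^8·98^1 ≡ 91
98^50 = 98^32·98^16·98^2 ≡ 100
98^100 = 98^64·98^32·98^4 ≡ 1  ← first divisor giving 1
The order is 100.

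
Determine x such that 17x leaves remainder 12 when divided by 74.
x ≡ 66 (mod 74)

gcd(17, 74) = 1, which divides 12, so solutions exist.
Find 17^(-1) mod 74 by the extended Euclidean algorithm:
74 = 4 × 17 + 6  ⟹  6 = (1)·74 + (-4)·17
17 = 2 × 6 + 5  ⟹  5 = (-2)·74 + (9)·17
6 = 1 × 5 + 1  ⟹  1 = (3)·74 + (-13)·17
So (-13)·17 ≡ 1 (mod 74), i.e. 17^(-1) ≡ -13 ≡ 61 (mod 74).
x ≡ 61 × 12 = 732 ≡ 66 (mod 74).
Check: 17 × 66 = 1122 ≡ 12 (mod 74).
Unique solution: x ≡ 66 (mod 74)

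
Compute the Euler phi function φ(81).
54

81 = 3^4
φ(n) = n × ∏(1 - 1/p) for each prime p dividing n
φ(81) = 81 × (1 - 1/3) = 54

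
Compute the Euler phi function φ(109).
108

109 = 109
φ(n) = n × ∏(1 - 1/p) for each prime p dividing n
φ(109) = 109 × (1 - 1/109) = 108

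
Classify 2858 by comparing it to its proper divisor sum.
deficient

Proper divisors of 2858: sum = 1 + 2 + 1429 = 1432
Since 1432 < 2858, 2858 is deficient.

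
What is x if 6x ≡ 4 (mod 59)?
x ≡ 40 (mod 59)

gcd(6, 59) = 1, which divides 4, so solutions exist.
Find 6^(-1) mod 59 by the extended Euclidean algorithm:
59 = 9 × 6 + 5  ⟹  5 = (1)·59 + (-9)·6
6 = 1 × 5 + 1  ⟹  1 = (-1)·59 + (10)·6
So (10)·6 ≡ 1 (mod 59), i.e. 6^(-1) ≡ 10 (mod 59).
x ≡ 10 × 4 = 40 ≡ 40 (mod 59).
Check: 6 × 40 = 240 ≡ 4 (mod 59).
Unique solution: x ≡ 40 (mod 59)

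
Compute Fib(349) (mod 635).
609

Matrix identity: Q^n = [[F_(n+1), F_n], [F_n, F_(n-1)]] with Q = [[1,1],[1,0]].
n = 349 = 101011101₂. Square-and-multiply, entries mod 635:
Q^1 = [[1,1],[1,0]]
Q^2 = (Q^1)² = [[2,1],[1,1]]
Q^5 = (Q^2)²·Q = [[8,5],[5,3]]
Q^10 = (Q^5)² = [[89,55],[55,34]]
Q^21 = (Q^10)²·Q = [[566,151],[151,415]]
Q^43 = (Q^21)²·Q = [[433,257],[257,176]]
Q^87 = (Q^43)²·Q = [[476,173],[173,303]]
Q^174 = (Q^87)² = [[600,147],[147,453]]
Q^349 = (Q^174)²·Q = [[460,609],[609,486]]
F_349 mod 635 = Q^349[0][1] = 609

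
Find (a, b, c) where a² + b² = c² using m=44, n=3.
(1927, 264, 1945)

Euclid's formula: a = m² - n², b = 2mn, c = m² + n²
m = 44, n = 3
a = 44² - 3² = 1936 - 9 = 1927
b = 2 × 44 × 3 = 264
c = 44² + 3² = 1936 + 9 = 1945
Verification: 1927² + 264² = 3713329 + 69696 = 3783025 = 1945² ✓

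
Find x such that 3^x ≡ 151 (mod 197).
103

Baby-step giant-step with step n = ⌈√197⌉ = 15.
Baby steps 3^j mod 197 (j:value) for j=0..14: 0:1, 1:3, 2:9, 3:27, 4:81, 5:46, 6:138, 7:20, 8:60, 9:180, 10:146, 11:44, 12:132, 13:2, 14:6.
Giant-step multiplier: 3^(-15) ≡ 3^(196-15) = 3^181 ≡ 11 (mod 197).
Giant steps γ_i = 151·11^i mod 197: γ_0=151, γ_1=85, γ_2=147, γ_3=41, γ_4=57, γ_5=36, γ_6=2 (in table at j=13).
x = i·n + j = 6·15 + 13 = 103.
Check: 3^103 ≡ 151 (mod 197).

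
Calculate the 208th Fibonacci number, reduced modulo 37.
6

Matrix identity: Q^n = [[F_(n+1), F_n], [F_n, F_(n-1)]] with Q = [[1,1],[1,0]].
n = 208 = 11010000₂. Square-and-multiply, entries mod 37:
Q^1 = [[1,1],[1,0]]
Q^3 = (Q^1)²·Q = [[3,2],[2,1]]
Q^6 = (Q^3)² = [[13,8],[8,5]]
Q^13 = (Q^6)²·Q = [[7,11],[11,33]]
Q^26 = (Q^13)² = [[22,33],[33,26]]
Q^52 = (Q^26)² = [[19,30],[30,26]]
Q^104 = (Q^52)² = [[3,18],[18,22]]
Q^208 = (Q^104)² = [[0,6],[6,31]]
F_208 mod 37 = Q^208[0][1] = 6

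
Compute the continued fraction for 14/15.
[0; 1, 14]

Euclidean algorithm steps:
14 = 0 × 15 + 14
15 = 1 × 14 + 1
14 = 14 × 1 + 0
Continued fraction: [0; 1, 14]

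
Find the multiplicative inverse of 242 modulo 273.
44

gcd(242, 273) = 1, so the inverse exists.
Extended Euclidean algorithm on (273, 242):
273 = 1 × 242 + 31  ⟹  31 = (1)·273 + (-1)·242
242 = 7 × 31 + 25  ⟹  25 = (-7)·273 + (8)·242
31 = 1 × 25 + 6  ⟹  6 = (8)·273 + (-9)·242
25 = 4 × 6 + 1  ⟹  1 = (-39)·273 + (44)·242
So (44)·242 ≡ 1 (mod 273), i.e. 242^(-1) ≡ 44 (mod 273).
Check: 242 × 44 = 10648 ≡ 1 (mod 273)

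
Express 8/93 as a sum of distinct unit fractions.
1/12 + 1/372

Greedy algorithm:
8/93: ceiling(93/8) = 12, use 1/12
1/372: ceiling(372/1) = 372, use 1/372
Result: 8/93 = 1/12 + 1/372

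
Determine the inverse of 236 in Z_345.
326

gcd(236, 345) = 1, so the inverse exists.
Extended Euclidean algorithm on (345, 236):
345 = 1 × 236 + 109  ⟹  109 = (1)·345 + (-1)·236
236 = 2 × 109 + 18  ⟹  18 = (-2)·345 + (3)·236
109 = 6 × 18 + 1  ⟹  1 = (13)·345 + (-19)·236
So (-19)·236 ≡ 1 (mod 345), i.e. 236^(-1) ≡ -19 ≡ 326 (mod 345).
Check: 236 × 326 = 76936 ≡ 1 (mod 345)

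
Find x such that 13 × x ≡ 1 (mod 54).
25

gcd(13, 54) = 1, so the inverse exists.
Extended Euclidean algorithm on (54, 13):
54 = 4 × 13 + 2  ⟹  2 = (1)·54 + (-4)·13
13 = 6 × 2 + 1  ⟹  1 = (-6)·54 + (25)·13
So (25)·13 ≡ 1 (mod 54), i.e. 13^(-1) ≡ 25 (mod 54).
Check: 13 × 25 = 325 ≡ 1 (mod 54)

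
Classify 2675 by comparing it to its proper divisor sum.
deficient

Proper divisors of 2675: sum = 1 + 5 + 25 + 107 + 535 = 673
Since 673 < 2675, 2675 is deficient.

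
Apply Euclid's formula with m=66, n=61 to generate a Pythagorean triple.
(635, 8052, 8077)

Euclid's formula: a = m² - n², b = 2mn, c = m² + n²
m = 66, n = 61
a = 66² - 61² = 4356 - 3721 = 635
b = 2 × 66 × 61 = 8052
c = 66² + 61² = 4356 + 3721 = 8077
Verification: 635² + 8052² = 403225 + 64834704 = 65237929 = 8077² ✓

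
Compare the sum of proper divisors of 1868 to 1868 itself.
deficient

Proper divisors of 1868: sum = 1 + 2 + 4 + 467 + 934 = 1408
Since 1408 < 1868, 1868 is deficient.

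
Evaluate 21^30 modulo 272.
169

Repeated squaring. Binary of 30 = 11110.
21^1 ≡ 21 (mod 272); 21^2 ≡ 169 (mod 272); 21^4 ≡ 1 (mod 272); 21^8 ≡ 1 (mod 272); 21^16 ≡ 1 (mod 272)
21^30 = 21^2 × 21^4 × 21^8 × 21^16 ≡ 169 (mod 272)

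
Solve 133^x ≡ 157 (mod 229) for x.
11

Baby-step giant-step with step n = ⌈√229⌉ = 16.
Baby steps 133^j mod 229 (j:value) for j=0..15: 0:1, 1:133, 2:56, 3:120, 4:159, 5:79, 6:202, 7:73, 8:91, 9:195, 10:58, 11:157, 12:42, 13:90, 14:62, 15:2.
h = 157 is already in the table at j=11, so x = 11.
Check: 133^11 ≡ 157 (mod 229).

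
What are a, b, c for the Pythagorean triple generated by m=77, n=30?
(5029, 4620, 6829)

Euclid's formula: a = m² - n², b = 2mn, c = m² + n²
m = 77, n = 30
a = 77² - 30² = 5929 - 900 = 5029
b = 2 × 77 × 30 = 4620
c = 77² + 30² = 5929 + 900 = 6829
Verification: 5029² + 4620² = 25290841 + 21344400 = 46635241 = 6829² ✓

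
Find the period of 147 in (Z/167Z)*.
83

167 is prime, so ord(147) divides φ(167) = 166.
Divisors of 166: 1, 2, 83, 166.
Repeated squaring: 147^1 ≡ 147, 147^2 ≡ 66, 147^4 ≡ 14, 147^8 ≡ 29, 147^16 ≡ 6, 147^32 ≡ 36, 147^64 ≡ 127, 147^128 ≡ 97 (mod 167).
Test 147^d mod 167 for each divisor d in increasing order:
147^1 ≡ 147
147^2 ≡ 66
147^83 = 147^64·147^16·147^2·147^1 ≡ 1  ← first divisor giving 1
The order is 83.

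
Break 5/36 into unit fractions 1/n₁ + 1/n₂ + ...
1/8 + 1/72

Greedy algorithm:
5/36: ceiling(36/5) = 8, use 1/8
1/72: ceiling(72/1) = 72, use 1/72
Result: 5/36 = 1/8 + 1/72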